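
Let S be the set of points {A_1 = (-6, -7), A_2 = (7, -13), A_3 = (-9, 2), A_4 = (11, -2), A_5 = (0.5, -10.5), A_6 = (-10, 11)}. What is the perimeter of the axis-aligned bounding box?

Width = max x − min x = 11 − (-10) = 21.
Height = max y − min y = 11 − (-13) = 24.
Perimeter = 2(21 + 24) = 90.

90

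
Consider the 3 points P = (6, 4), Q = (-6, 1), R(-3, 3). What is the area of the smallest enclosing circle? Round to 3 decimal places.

120.166

Side lengths²: PQ² = 153, PR² = 82, QR² = 13.
Since PQ² = 153 ≥ 82 + 13 = 95, the angle opposite PQ is not acute, so the smallest enclosing circle has PQ as diameter.
Centre = midpoint of PQ = (0, 2.5), r² = 153/4 = 38.25.
Area = π·r² = π·38.25 ≈ 120.166.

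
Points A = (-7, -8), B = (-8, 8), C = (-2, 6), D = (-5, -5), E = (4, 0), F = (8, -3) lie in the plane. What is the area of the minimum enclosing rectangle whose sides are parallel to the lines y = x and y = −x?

270

In coordinates u = x + y, v = x − y the rectangle is axis-aligned; the map (x,y)→(u,v) scales areas by 2.
u-values: -15, 0, 4, -10, 4, 5; range = 5 − (-15) = 20.
v-values: 1, -16, -8, 0, 4, 11; range = 11 − (-16) = 27.
Area = (20 × 27) / 2 = 270.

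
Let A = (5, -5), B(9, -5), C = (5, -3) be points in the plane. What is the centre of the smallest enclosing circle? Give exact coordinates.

Side lengths²: AB² = 16, AC² = 4, BC² = 20.
Since BC² = 20 ≥ 16 + 4 = 20, the angle opposite BC is not acute, so the smallest enclosing circle has BC as diameter.
Centre = midpoint of BC = (7, -4), r² = 20/4 = 5.
Centre = (7, -4).

(7, -4)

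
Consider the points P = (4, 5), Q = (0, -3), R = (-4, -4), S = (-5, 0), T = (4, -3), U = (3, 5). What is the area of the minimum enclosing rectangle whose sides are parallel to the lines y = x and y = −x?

In coordinates u = x + y, v = x − y the rectangle is axis-aligned; the map (x,y)→(u,v) scales areas by 2.
u-values: 9, -3, -8, -5, 1, 8; range = 9 − (-8) = 17.
v-values: -1, 3, 0, -5, 7, -2; range = 7 − (-5) = 12.
Area = (17 × 12) / 2 = 102.

102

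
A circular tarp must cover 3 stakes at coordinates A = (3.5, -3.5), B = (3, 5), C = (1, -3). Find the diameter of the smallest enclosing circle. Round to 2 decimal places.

8.52

Side lengths²: AB² = 72.5, AC² = 6.5, BC² = 68.
Since AB² = 72.5 < 68 + 6.5 = 74.5, the triangle is acute, so the smallest enclosing circle is the circumcircle.
Circumcentre = (64/21, 31/42), r² = 32045/1764.
Diameter = 2r = 2√(32045/1764) ≈ 8.52.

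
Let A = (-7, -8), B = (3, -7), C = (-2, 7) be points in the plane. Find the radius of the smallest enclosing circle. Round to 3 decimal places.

8.146

Side lengths²: AB² = 101, AC² = 250, BC² = 221.
Since AC² = 250 < 221 + 101 = 322, the triangle is acute, so the smallest enclosing circle is the circumcircle.
Circumcentre = (-153/58, -65/58), r² = 111605/1682.
r = √(111605/1682) ≈ 8.146.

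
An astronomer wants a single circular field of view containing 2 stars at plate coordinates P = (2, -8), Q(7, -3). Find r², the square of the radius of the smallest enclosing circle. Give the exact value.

12.5

The smallest circle enclosing two points has them as diameter endpoints.
Centre = midpoint = (4.5, -5.5); r² = |PQ|²/4 = 50/4 = 12.5.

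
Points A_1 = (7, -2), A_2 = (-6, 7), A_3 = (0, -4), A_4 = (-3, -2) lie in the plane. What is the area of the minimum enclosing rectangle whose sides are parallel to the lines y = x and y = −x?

In coordinates u = x + y, v = x − y the rectangle is axis-aligned; the map (x,y)→(u,v) scales areas by 2.
u-values: 5, 1, -4, -5; range = 5 − (-5) = 10.
v-values: 9, -13, 4, -1; range = 9 − (-13) = 22.
Area = (10 × 22) / 2 = 110.

110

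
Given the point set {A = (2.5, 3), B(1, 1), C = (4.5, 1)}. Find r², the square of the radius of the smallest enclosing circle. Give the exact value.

3.125

Side lengths²: AB² = 6.25, AC² = 8, BC² = 12.25.
Since BC² = 12.25 < 8 + 6.25 = 14.25, the triangle is acute, so the smallest enclosing circle is the circumcircle.
Circumcentre = (2.75, 1.25), r² = 3.125.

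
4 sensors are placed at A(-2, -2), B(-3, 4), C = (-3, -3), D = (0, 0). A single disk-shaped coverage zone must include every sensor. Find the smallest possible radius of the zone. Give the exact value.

3.5

The minimum enclosing circle of a finite set is fixed by two of the points (as a diameter) or three (as a circumcircle).
The farthest pair is B–C with squared distance 49. The circle on this segment as diameter has centre (-3, 0.5) and r² = 49/4 = 12.25.
Check A: distance² to centre = 7.25 ≤ 12.25, so it lies inside.
All remaining points lie in this disk, and no smaller disk contains both endpoints, so this is the minimum enclosing circle.
r = √(12.25) = 3.5.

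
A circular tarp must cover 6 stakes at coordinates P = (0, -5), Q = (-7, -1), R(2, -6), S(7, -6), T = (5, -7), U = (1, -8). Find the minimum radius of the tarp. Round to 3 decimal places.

The farthest pair is Q–S with squared distance 221. The circle on this segment as diameter has centre (0, -3.5) and r² = 221/4 = 55.25.
Check P: distance² to centre = 2.25 ≤ 55.25, so it lies inside.
All remaining points lie in this disk, and no smaller disk contains both endpoints, so this is the minimum enclosing circle.
r = √(55.25) ≈ 7.433.

7.433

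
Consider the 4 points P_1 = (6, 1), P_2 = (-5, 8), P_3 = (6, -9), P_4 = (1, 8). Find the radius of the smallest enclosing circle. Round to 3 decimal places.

The farthest pair is P_2–P_3 with squared distance 410. The circle on this segment as diameter has centre (0.5, -0.5) and r² = 410/4 = 102.5.
Check P_1: distance² to centre = 32.5 ≤ 102.5, so it lies inside.
All remaining points lie in this disk, and no smaller disk contains both endpoints, so this is the minimum enclosing circle.
r = √(102.5) ≈ 10.124.

10.124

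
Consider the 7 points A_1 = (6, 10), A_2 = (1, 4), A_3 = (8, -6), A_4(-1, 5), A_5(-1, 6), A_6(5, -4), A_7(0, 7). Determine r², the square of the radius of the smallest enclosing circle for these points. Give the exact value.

66.015625

The minimum enclosing circle is determined by three boundary points: A_1, A_3, A_5.
Their circumcentre is (6, 1.875) with r² = 66.015625.
The farthest remaining point A_7 is at distance² 62.265625 ≤ 66.015625.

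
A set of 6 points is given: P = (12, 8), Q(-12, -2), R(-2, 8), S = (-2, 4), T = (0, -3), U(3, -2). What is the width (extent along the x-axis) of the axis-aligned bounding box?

max x = 12, min x = -12, so width = 24.

24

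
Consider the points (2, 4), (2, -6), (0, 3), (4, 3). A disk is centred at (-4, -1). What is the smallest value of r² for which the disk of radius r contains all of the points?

80

The required radius is the distance from (-4, -1) to the farthest point.
Squared distances: 61, 61, 32, 80.
Maximum is 80, attained at (4, 3).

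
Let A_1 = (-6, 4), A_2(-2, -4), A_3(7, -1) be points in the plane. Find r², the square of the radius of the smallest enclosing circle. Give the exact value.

Side lengths²: A_1A_2² = 80, A_1A_3² = 194, A_2A_3² = 90.
Since A_1A_3² = 194 ≥ 90 + 80 = 170, the angle opposite A_1A_3 is not acute, so the smallest enclosing circle has A_1A_3 as diameter.
Centre = midpoint of A_1A_3 = (0.5, 1.5), r² = 194/4 = 48.5.

48.5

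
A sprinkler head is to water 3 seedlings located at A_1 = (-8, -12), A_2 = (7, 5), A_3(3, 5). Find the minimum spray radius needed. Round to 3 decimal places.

11.336

Side lengths²: A_1A_2² = 514, A_1A_3² = 410, A_2A_3² = 16.
Since A_1A_2² = 514 ≥ 410 + 16 = 426, the angle opposite A_1A_2 is not acute, so the smallest enclosing circle has A_1A_2 as diameter.
Centre = midpoint of A_1A_2 = (-0.5, -3.5), r² = 514/4 = 128.5.
r = √(128.5) ≈ 11.336.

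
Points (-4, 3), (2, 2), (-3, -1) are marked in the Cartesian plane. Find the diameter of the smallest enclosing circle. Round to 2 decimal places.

6.36

Call the three points A, B, C in the order given.
Side lengths²: AB² = 37, AC² = 17, BC² = 34.
Since AB² = 37 < 34 + 17 = 51, the triangle is acute, so the smallest enclosing circle is the circumcircle.
Circumcentre = (-53/46, 73/46), r² = 10693/1058.
Diameter = 2r = 2√(10693/1058) ≈ 6.36.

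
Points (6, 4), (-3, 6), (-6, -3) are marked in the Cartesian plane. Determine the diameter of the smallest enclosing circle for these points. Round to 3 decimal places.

13.892

Call the three points A, B, C in the order given.
Side lengths²: AB² = 85, AC² = 193, BC² = 90.
Since AC² = 193 ≥ 90 + 85 = 175, the angle opposite AC is not acute, so the smallest enclosing circle has AC as diameter.
Centre = midpoint of AC = (0, 0.5), r² = 193/4 = 48.25.
Diameter = 2r = 2√(48.25) ≈ 13.892.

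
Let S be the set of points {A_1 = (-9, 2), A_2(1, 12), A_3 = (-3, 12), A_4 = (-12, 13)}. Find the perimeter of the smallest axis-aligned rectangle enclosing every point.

48

Width = max x − min x = 1 − (-12) = 13.
Height = max y − min y = 13 − 2 = 11.
Perimeter = 2(13 + 11) = 48.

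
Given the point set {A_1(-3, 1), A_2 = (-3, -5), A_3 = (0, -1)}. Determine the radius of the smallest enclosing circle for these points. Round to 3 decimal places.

Side lengths²: A_1A_2² = 36, A_1A_3² = 13, A_2A_3² = 25.
Since A_1A_2² = 36 < 25 + 13 = 38, the triangle is acute, so the smallest enclosing circle is the circumcircle.
Circumcentre = (-17/6, -2), r² = 325/36.
r = √(325/36) ≈ 3.005.

3.005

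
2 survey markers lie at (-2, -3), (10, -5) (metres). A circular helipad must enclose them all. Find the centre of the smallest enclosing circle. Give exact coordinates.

(4, -4)

The smallest circle enclosing two points has them as diameter endpoints.
Centre = midpoint = (4, -4); r² = |(-2, -3)−(10, -5)|²/4 = 148/4 = 37.
Centre = (4, -4).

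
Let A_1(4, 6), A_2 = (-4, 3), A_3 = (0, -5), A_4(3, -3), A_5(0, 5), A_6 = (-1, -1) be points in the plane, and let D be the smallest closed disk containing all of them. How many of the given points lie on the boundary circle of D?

3

A smallest enclosing disk is always determined by at most three of the input points on its boundary.
The minimum enclosing circle is determined by three boundary points: A_1, A_2, A_3.
Their circumcentre is (27/19, 27/38) with r² = 50005/1444.
The farthest remaining point A_5 is at distance² 29485/1444 ≤ 50005/1444.
The points at distance exactly r from the centre are A_1, A_2, A_3 — 3 points.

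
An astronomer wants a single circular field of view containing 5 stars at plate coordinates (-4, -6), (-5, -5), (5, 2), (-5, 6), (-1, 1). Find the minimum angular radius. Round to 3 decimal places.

By Welzl's lemma the MEC is supported by two points (diametrically opposite) or three points (on a circumcircle).
The minimum enclosing circle is determined by three boundary points: (-4, -6), (5, 2), (-5, 6).
Their circumcentre is (-1.5, 0.25) with r² = 45.3125.
The farthest remaining point (-5, -5) is at distance² 39.8125 ≤ 45.3125.
r = √(45.3125) ≈ 6.731.

6.731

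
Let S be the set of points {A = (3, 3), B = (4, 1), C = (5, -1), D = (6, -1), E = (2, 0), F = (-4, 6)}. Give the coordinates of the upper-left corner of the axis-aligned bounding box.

(-4, 6)

x-range [-4, 6], y-range [-1, 6].
The upper-left corner is (-4, 6).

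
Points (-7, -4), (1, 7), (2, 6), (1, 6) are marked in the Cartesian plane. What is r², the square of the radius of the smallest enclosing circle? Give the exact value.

46.25

The minimum enclosing circle of a finite set is fixed by two of the points (as a diameter) or three (as a circumcircle).
The farthest pair is (-7, -4)–(1, 7) with squared distance 185. The circle on this segment as diameter has centre (-3, 1.5) and r² = 185/4 = 46.25.
Check (2, 6): distance² to centre = 45.25 ≤ 46.25, so it lies inside.
All remaining points lie in this disk, and no smaller disk contains both endpoints, so this is the minimum enclosing circle.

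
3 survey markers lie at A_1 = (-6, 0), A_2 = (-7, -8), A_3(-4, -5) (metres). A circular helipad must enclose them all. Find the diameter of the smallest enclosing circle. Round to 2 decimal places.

8.06

Side lengths²: A_1A_2² = 65, A_1A_3² = 29, A_2A_3² = 18.
Since A_1A_2² = 65 ≥ 29 + 18 = 47, the angle opposite A_1A_2 is not acute, so the smallest enclosing circle has A_1A_2 as diameter.
Centre = midpoint of A_1A_2 = (-6.5, -4), r² = 65/4 = 16.25.
Diameter = 2r = 2√(16.25) ≈ 8.06.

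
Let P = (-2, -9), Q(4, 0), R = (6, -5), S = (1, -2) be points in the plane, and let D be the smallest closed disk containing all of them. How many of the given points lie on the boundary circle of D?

By Welzl's lemma the MEC is supported by two points (diametrically opposite) or three points (on a circumcircle).
The farthest pair is P–Q with squared distance 117. The circle on this segment as diameter has centre (1, -4.5) and r² = 117/4 = 29.25.
Check R: distance² to centre = 25.25 ≤ 29.25, so it lies inside.
All remaining points lie in this disk, and no smaller disk contains both endpoints, so this is the minimum enclosing circle.
The points at distance exactly r from the centre are P, Q — 2 points.

2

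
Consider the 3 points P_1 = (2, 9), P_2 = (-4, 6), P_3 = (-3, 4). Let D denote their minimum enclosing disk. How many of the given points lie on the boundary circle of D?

Side lengths²: P_1P_2² = 45, P_1P_3² = 50, P_2P_3² = 5.
Since P_1P_3² = 50 ≥ 45 + 5 = 50, the angle opposite P_1P_3 is not acute, so the smallest enclosing circle has P_1P_3 as diameter.
Centre = midpoint of P_1P_3 = (-0.5, 6.5), r² = 50/4 = 12.5.
The points at distance exactly r from the centre are P_1, P_2, P_3 — 3 points.

3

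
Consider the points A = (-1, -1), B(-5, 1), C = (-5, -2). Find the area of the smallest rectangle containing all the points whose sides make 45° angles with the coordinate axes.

15

In coordinates u = x + y, v = x − y the rectangle is axis-aligned; the map (x,y)→(u,v) scales areas by 2.
u-values: -2, -4, -7; range = -2 − (-7) = 5.
v-values: 0, -6, -3; range = 0 − (-6) = 6.
Area = (5 × 6) / 2 = 15.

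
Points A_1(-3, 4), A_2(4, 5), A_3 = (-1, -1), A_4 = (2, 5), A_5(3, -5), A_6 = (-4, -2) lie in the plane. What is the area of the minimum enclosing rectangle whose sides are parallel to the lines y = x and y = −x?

112.5

In coordinates u = x + y, v = x − y the rectangle is axis-aligned; the map (x,y)→(u,v) scales areas by 2.
u-values: 1, 9, -2, 7, -2, -6; range = 9 − (-6) = 15.
v-values: -7, -1, 0, -3, 8, -2; range = 8 − (-7) = 15.
Area = (15 × 15) / 2 = 112.5.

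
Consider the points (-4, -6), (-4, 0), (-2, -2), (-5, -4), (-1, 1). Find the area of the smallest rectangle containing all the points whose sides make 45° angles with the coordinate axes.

30

In coordinates u = x + y, v = x − y the rectangle is axis-aligned; the map (x,y)→(u,v) scales areas by 2.
u-values: -10, -4, -4, -9, 0; range = 0 − (-10) = 10.
v-values: 2, -4, 0, -1, -2; range = 2 − (-4) = 6.
Area = (10 × 6) / 2 = 30.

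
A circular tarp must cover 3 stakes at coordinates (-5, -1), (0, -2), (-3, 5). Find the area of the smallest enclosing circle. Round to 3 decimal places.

Call the three points A, B, C in the order given.
Side lengths²: AB² = 26, AC² = 40, BC² = 58.
Since BC² = 58 < 40 + 26 = 66, the triangle is acute, so the smallest enclosing circle is the circumcircle.
Circumcentre = (-1.9375, 1.3125), r² = 14.7265625.
Area = π·r² = π·14.7265625 ≈ 46.265.

46.265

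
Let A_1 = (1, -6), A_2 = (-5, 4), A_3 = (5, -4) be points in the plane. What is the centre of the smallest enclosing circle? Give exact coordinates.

Side lengths²: A_1A_2² = 136, A_1A_3² = 20, A_2A_3² = 164.
Since A_2A_3² = 164 ≥ 136 + 20 = 156, the angle opposite A_2A_3 is not acute, so the smallest enclosing circle has A_2A_3 as diameter.
Centre = midpoint of A_2A_3 = (0, 0), r² = 164/4 = 41.
Centre = (0, 0).

(0, 0)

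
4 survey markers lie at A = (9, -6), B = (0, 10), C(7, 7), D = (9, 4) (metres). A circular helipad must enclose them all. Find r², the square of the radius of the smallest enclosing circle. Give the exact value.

By Welzl's lemma the MEC is supported by two points (diametrically opposite) or three points (on a circumcircle).
The farthest pair is A–B with squared distance 337. The circle on this segment as diameter has centre (4.5, 2) and r² = 337/4 = 84.25.
Check C: distance² to centre = 31.25 ≤ 84.25, so it lies inside.
All remaining points lie in this disk, and no smaller disk contains both endpoints, so this is the minimum enclosing circle.

84.25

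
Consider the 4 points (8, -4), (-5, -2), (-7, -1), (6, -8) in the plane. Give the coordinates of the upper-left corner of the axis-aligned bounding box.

x-range [-7, 8], y-range [-8, -1].
The upper-left corner is (-7, -1).

(-7, -1)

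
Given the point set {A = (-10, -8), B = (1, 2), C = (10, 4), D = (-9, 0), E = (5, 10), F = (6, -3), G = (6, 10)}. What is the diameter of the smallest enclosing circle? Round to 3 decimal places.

The minimum enclosing circle is determined by three boundary points: A, C, G.
Their circumcentre is (-11/7, 13/21) with r² = 64090/441.
The farthest remaining point E is at distance² 57853/441 ≤ 64090/441.
Diameter = 2r = 2√(64090/441) ≈ 24.110.

24.110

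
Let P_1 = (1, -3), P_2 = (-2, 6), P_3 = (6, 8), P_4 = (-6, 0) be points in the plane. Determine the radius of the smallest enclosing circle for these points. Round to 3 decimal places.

The minimum enclosing circle of a finite set is fixed by two of the points (as a diameter) or three (as a circumcircle).
The farthest pair is P_3–P_4 with squared distance 208. The circle on this segment as diameter has centre (0, 4) and r² = 208/4 = 52.
Check P_1: distance² to centre = 50 ≤ 52, so it lies inside.
All remaining points lie in this disk, and no smaller disk contains both endpoints, so this is the minimum enclosing circle.
r = √52 ≈ 7.211.

7.211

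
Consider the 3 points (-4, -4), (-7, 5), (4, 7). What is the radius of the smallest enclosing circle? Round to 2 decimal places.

6.87

Call the three points A, B, C in the order given.
Side lengths²: AB² = 90, AC² = 185, BC² = 125.
Since AC² = 185 < 125 + 90 = 215, the triangle is acute, so the smallest enclosing circle is the circumcircle.
Circumcentre = (-11/14, 29/14), r² = 4625/98.
r = √(4625/98) ≈ 6.87.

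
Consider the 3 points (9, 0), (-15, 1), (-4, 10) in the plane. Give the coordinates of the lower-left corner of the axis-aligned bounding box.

(-15, 0)

x-range [-15, 9], y-range [0, 10].
The lower-left corner is (-15, 0).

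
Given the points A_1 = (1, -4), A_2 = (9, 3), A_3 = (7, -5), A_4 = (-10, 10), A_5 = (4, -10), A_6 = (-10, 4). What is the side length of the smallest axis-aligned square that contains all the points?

The bounding box has width 19 and height 20.
An axis-aligned square enclosing the set must have side ≥ max(width, height).
So the minimum side is max(19, 20) = 20.

20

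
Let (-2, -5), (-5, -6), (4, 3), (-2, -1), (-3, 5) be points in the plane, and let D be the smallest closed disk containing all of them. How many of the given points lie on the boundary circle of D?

3

A smallest enclosing disk is always determined by at most three of the input points on its boundary.
The minimum enclosing circle is determined by three boundary points: (-5, -6), (4, 3), (-3, 5).
Their circumcentre is (-17/18, -19/18) with r² = 6625/162.
The farthest remaining point (-2, -5) is at distance² 2701/162 ≤ 6625/162.
The points at distance exactly r from the centre are (-5, -6), (4, 3), (-3, 5) — 3 points.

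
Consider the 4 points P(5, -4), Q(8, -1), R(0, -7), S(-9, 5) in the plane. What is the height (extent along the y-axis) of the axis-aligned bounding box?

12

max y = 5, min y = -7, so height = 12.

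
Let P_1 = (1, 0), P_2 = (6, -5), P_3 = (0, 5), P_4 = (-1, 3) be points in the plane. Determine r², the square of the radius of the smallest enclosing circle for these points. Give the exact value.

34

The minimum enclosing circle of a finite set is fixed by two of the points (as a diameter) or three (as a circumcircle).
The farthest pair is P_2–P_3 with squared distance 136. The circle on this segment as diameter has centre (3, 0) and r² = 136/4 = 34.
Check P_1: distance² to centre = 4 ≤ 34, so it lies inside.
All remaining points lie in this disk, and no smaller disk contains both endpoints, so this is the minimum enclosing circle.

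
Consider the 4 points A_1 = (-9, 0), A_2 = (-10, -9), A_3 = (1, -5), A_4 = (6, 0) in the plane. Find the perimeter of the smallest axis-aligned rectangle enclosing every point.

50

Width = max x − min x = 6 − (-10) = 16.
Height = max y − min y = 0 − (-9) = 9.
Perimeter = 2(16 + 9) = 50.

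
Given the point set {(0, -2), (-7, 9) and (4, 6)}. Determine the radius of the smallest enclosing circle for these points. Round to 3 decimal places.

6.648

Call the three points A, B, C in the order given.
Side lengths²: AB² = 170, AC² = 80, BC² = 130.
Since AB² = 170 < 130 + 80 = 210, the triangle is acute, so the smallest enclosing circle is the circumcircle.
Circumcentre = (-2.4, 4.2), r² = 44.2.
r = √(44.2) ≈ 6.648.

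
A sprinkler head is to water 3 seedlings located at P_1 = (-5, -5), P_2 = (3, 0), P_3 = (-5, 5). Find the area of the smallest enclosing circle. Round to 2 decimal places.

97.21

Side lengths²: P_1P_2² = 89, P_1P_3² = 100, P_2P_3² = 89.
Since P_1P_3² = 100 < 89 + 89 = 178, the triangle is acute, so the smallest enclosing circle is the circumcircle.
Circumcentre = (-2.5625, 0), r² = 30.94140625.
Area = π·r² = π·30.94140625 ≈ 97.21.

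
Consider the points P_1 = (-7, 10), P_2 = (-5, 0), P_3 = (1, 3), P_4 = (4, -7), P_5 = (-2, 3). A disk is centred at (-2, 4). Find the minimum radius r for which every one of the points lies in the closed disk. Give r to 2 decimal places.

12.53

The required radius is the distance from (-2, 4) to the farthest point.
Squared distances: 61, 25, 10, 157, 1.
Maximum is 157, attained at P_4.
r = √157 ≈ 12.53.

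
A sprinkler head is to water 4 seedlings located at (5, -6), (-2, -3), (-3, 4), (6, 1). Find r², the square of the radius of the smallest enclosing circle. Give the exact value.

The minimum enclosing circle of a finite set is fixed by two of the points (as a diameter) or three (as a circumcircle).
The farthest pair is (5, -6)–(-3, 4) with squared distance 164. The circle on this segment as diameter has centre (1, -1) and r² = 164/4 = 41.
Check (-2, -3): distance² to centre = 13 ≤ 41, so it lies inside.
All remaining points lie in this disk, and no smaller disk contains both endpoints, so this is the minimum enclosing circle.

41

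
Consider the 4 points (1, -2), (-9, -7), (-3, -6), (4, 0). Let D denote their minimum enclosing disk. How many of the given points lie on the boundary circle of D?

A smallest enclosing disk is always determined by at most three of the input points on its boundary.
The farthest pair is (-9, -7)–(4, 0) with squared distance 218. The circle on this segment as diameter has centre (-2.5, -3.5) and r² = 218/4 = 54.5.
Check (1, -2): distance² to centre = 14.5 ≤ 54.5, so it lies inside.
All remaining points lie in this disk, and no smaller disk contains both endpoints, so this is the minimum enclosing circle.
The points at distance exactly r from the centre are (-9, -7), (4, 0) — 2 points.

2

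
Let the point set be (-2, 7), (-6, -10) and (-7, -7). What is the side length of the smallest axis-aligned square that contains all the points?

The bounding box has width 5 and height 17.
An axis-aligned square enclosing the set must have side ≥ max(width, height).
So the minimum side is max(5, 17) = 17.

17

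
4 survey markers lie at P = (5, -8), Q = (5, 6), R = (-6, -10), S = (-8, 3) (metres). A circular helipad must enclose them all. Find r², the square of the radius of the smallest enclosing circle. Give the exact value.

By Welzl's lemma the MEC is supported by two points (diametrically opposite) or three points (on a circumcircle).
The farthest pair is Q–R with squared distance 377. The circle on this segment as diameter has centre (-0.5, -2) and r² = 377/4 = 94.25.
Check P: distance² to centre = 66.25 ≤ 94.25, so it lies inside.
All remaining points lie in this disk, and no smaller disk contains both endpoints, so this is the minimum enclosing circle.

94.25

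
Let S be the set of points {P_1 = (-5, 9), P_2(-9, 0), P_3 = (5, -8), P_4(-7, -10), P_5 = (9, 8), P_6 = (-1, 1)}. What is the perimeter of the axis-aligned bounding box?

Width = max x − min x = 9 − (-9) = 18.
Height = max y − min y = 9 − (-10) = 19.
Perimeter = 2(18 + 19) = 74.

74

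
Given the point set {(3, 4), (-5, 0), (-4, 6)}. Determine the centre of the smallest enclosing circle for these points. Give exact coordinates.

Call the three points A, B, C in the order given.
Side lengths²: AB² = 80, AC² = 53, BC² = 37.
Since AB² = 80 < 53 + 37 = 90, the triangle is acute, so the smallest enclosing circle is the circumcircle.
Circumcentre = (-27/22, 27/11), r² = 9805/484.
Centre = (-27/22, 27/11).

(-27/22, 27/11)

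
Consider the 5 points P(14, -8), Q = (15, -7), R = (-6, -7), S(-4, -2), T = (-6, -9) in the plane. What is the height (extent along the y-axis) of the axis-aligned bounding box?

max y = -2, min y = -9, so height = 7.

7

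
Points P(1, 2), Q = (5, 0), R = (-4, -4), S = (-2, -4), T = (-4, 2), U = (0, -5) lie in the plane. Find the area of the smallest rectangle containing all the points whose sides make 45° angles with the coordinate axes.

71.5

In coordinates u = x + y, v = x − y the rectangle is axis-aligned; the map (x,y)→(u,v) scales areas by 2.
u-values: 3, 5, -8, -6, -2, -5; range = 5 − (-8) = 13.
v-values: -1, 5, 0, 2, -6, 5; range = 5 − (-6) = 11.
Area = (13 × 11) / 2 = 71.5.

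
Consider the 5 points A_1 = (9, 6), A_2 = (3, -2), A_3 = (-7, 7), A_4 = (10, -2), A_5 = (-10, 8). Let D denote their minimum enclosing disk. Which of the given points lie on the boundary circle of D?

The minimum enclosing circle of a finite set is fixed by two of the points (as a diameter) or three (as a circumcircle).
The farthest pair is A_4–A_5 with squared distance 500. The circle on this segment as diameter has centre (0, 3) and r² = 500/4 = 125.
Check A_1: distance² to centre = 90 ≤ 125, so it lies inside.
All remaining points lie in this disk, and no smaller disk contains both endpoints, so this is the minimum enclosing circle.
The points at distance exactly r from the centre are A_4, A_5 — 2 points.

A_4, A_5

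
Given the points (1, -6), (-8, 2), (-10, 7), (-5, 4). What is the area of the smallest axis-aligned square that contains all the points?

The bounding box has width 11 and height 13.
An axis-aligned square enclosing the set must have side ≥ max(width, height).
So the minimum side is max(11, 13) = 13.
Area = 13² = 169.

169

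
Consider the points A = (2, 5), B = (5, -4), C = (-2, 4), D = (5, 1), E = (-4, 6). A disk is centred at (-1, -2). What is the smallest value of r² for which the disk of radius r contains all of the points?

The required radius is the distance from (-1, -2) to the farthest point.
Squared distances: 58, 40, 37, 45, 73.
Maximum is 73, attained at E.

73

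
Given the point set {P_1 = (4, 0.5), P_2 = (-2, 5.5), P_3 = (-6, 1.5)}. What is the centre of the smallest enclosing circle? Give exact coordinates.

Side lengths²: P_1P_2² = 61, P_1P_3² = 101, P_2P_3² = 32.
Since P_1P_3² = 101 ≥ 61 + 32 = 93, the angle opposite P_1P_3 is not acute, so the smallest enclosing circle has P_1P_3 as diameter.
Centre = midpoint of P_1P_3 = (-1, 1), r² = 101/4 = 25.25.
Centre = (-1, 1).

(-1, 1)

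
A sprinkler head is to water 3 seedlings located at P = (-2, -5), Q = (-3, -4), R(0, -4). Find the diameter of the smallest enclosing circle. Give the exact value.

Side lengths²: PQ² = 2, PR² = 5, QR² = 9.
Since QR² = 9 ≥ 5 + 2 = 7, the angle opposite QR is not acute, so the smallest enclosing circle has QR as diameter.
Centre = midpoint of QR = (-1.5, -4), r² = 9/4 = 2.25.
Diameter = 2r = 2√(2.25) = 3.

3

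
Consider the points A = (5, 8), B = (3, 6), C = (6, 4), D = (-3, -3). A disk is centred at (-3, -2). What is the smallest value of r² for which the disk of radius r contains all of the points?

The required radius is the distance from (-3, -2) to the farthest point.
Squared distances: 164, 100, 117, 1.
Maximum is 164, attained at A.

164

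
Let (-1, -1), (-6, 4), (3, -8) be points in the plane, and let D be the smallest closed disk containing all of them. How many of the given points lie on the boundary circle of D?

2

Call the three points A, B, C in the order given.
Side lengths²: AB² = 50, AC² = 65, BC² = 225.
Since BC² = 225 ≥ 65 + 50 = 115, the angle opposite BC is not acute, so the smallest enclosing circle has BC as diameter.
Centre = midpoint of BC = (-1.5, -2), r² = 225/4 = 56.25.
The points at distance exactly r from the centre are (-6, 4), (3, -8) — 2 points.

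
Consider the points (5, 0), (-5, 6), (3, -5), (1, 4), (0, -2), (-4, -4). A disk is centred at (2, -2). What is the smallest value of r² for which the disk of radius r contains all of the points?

The required radius is the distance from (2, -2) to the farthest point.
Squared distances: 13, 113, 10, 37, 4, 40.
Maximum is 113, attained at (-5, 6).

113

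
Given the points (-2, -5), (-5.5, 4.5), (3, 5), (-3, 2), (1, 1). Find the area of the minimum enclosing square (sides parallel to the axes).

The bounding box has width 8.5 and height 10.
An axis-aligned square enclosing the set must have side ≥ max(width, height).
So the minimum side is max(8.5, 10) = 10.
Area = 10² = 100.

100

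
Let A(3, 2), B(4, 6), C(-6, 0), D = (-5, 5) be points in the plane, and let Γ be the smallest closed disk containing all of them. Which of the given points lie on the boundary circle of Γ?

B, C

A smallest enclosing disk is always determined by at most three of the input points on its boundary.
The farthest pair is B–C with squared distance 136. The circle on this segment as diameter has centre (-1, 3) and r² = 136/4 = 34.
Check A: distance² to centre = 17 ≤ 34, so it lies inside.
All remaining points lie in this disk, and no smaller disk contains both endpoints, so this is the minimum enclosing circle.
The points at distance exactly r from the centre are B, C — 2 points.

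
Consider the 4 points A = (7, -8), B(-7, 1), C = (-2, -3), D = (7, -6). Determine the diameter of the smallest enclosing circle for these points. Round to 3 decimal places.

A smallest enclosing disk is always determined by at most three of the input points on its boundary.
The farthest pair is A–B with squared distance 277. The circle on this segment as diameter has centre (0, -3.5) and r² = 277/4 = 69.25.
Check C: distance² to centre = 4.25 ≤ 69.25, so it lies inside.
All remaining points lie in this disk, and no smaller disk contains both endpoints, so this is the minimum enclosing circle.
Diameter = 2r = 2√(69.25) ≈ 16.643.

16.643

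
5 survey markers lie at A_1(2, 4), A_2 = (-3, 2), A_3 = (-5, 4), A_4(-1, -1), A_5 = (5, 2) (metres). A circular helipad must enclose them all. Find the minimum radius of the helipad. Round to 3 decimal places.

By Welzl's lemma the MEC is supported by two points (diametrically opposite) or three points (on a circumcircle).
The farthest pair is A_3–A_5 with squared distance 104. The circle on this segment as diameter has centre (0, 3) and r² = 104/4 = 26.
Check A_1: distance² to centre = 5 ≤ 26, so it lies inside.
All remaining points lie in this disk, and no smaller disk contains both endpoints, so this is the minimum enclosing circle.
r = √26 ≈ 5.099.

5.099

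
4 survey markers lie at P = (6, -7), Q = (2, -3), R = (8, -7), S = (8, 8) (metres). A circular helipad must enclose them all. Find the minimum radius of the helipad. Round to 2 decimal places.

7.57

A smallest enclosing disk is always determined by at most three of the input points on its boundary.
The farthest pair is P–S with squared distance 229. The circle on this segment as diameter has centre (7, 0.5) and r² = 229/4 = 57.25.
Check Q: distance² to centre = 37.25 ≤ 57.25, so it lies inside.
All remaining points lie in this disk, and no smaller disk contains both endpoints, so this is the minimum enclosing circle.
r = √(57.25) ≈ 7.57.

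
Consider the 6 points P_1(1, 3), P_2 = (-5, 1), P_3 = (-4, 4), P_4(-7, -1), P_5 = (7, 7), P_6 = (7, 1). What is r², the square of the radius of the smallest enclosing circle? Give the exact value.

By Welzl's lemma the MEC is supported by two points (diametrically opposite) or three points (on a circumcircle).
The farthest pair is P_4–P_5 with squared distance 260. The circle on this segment as diameter has centre (0, 3) and r² = 260/4 = 65.
Check P_1: distance² to centre = 1 ≤ 65, so it lies inside.
All remaining points lie in this disk, and no smaller disk contains both endpoints, so this is the minimum enclosing circle.

65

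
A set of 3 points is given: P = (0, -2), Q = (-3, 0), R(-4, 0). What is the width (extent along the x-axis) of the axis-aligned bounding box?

4

max x = 0, min x = -4, so width = 4.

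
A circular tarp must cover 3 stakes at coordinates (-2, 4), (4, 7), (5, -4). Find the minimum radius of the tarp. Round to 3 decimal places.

Call the three points A, B, C in the order given.
Side lengths²: AB² = 45, AC² = 113, BC² = 122.
Since BC² = 122 < 113 + 45 = 158, the triangle is acute, so the smallest enclosing circle is the circumcircle.
Circumcentre = (141/46, 63/46), r² = 34465/1058.
r = √(34465/1058) ≈ 5.708.

5.708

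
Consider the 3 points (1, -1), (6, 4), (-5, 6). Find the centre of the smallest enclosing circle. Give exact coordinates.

Call the three points A, B, C in the order given.
Side lengths²: AB² = 50, AC² = 85, BC² = 125.
Since BC² = 125 < 85 + 50 = 135, the triangle is acute, so the smallest enclosing circle is the circumcircle.
Circumcentre = (11/26, 119/26), r² = 10625/338.
Centre = (11/26, 119/26).

(11/26, 119/26)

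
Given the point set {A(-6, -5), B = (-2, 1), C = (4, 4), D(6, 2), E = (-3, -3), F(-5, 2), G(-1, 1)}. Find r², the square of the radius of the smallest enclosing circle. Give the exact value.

48.25

A smallest enclosing disk is always determined by at most three of the input points on its boundary.
The farthest pair is A–D with squared distance 193. The circle on this segment as diameter has centre (0, -1.5) and r² = 193/4 = 48.25.
Check B: distance² to centre = 10.25 ≤ 48.25, so it lies inside.
All remaining points lie in this disk, and no smaller disk contains both endpoints, so this is the minimum enclosing circle.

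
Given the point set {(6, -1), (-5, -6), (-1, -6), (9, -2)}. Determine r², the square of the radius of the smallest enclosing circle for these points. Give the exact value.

53

A smallest enclosing disk is always determined by at most three of the input points on its boundary.
The farthest pair is (-5, -6)–(9, -2) with squared distance 212. The circle on this segment as diameter has centre (2, -4) and r² = 212/4 = 53.
Check (6, -1): distance² to centre = 25 ≤ 53, so it lies inside.
All remaining points lie in this disk, and no smaller disk contains both endpoints, so this is the minimum enclosing circle.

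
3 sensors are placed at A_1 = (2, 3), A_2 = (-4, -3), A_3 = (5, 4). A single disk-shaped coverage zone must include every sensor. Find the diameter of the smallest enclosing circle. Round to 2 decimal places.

Side lengths²: A_1A_2² = 72, A_1A_3² = 10, A_2A_3² = 130.
Since A_2A_3² = 130 ≥ 72 + 10 = 82, the angle opposite A_2A_3 is not acute, so the smallest enclosing circle has A_2A_3 as diameter.
Centre = midpoint of A_2A_3 = (0.5, 0.5), r² = 130/4 = 32.5.
Diameter = 2r = 2√(32.5) ≈ 11.40.

11.40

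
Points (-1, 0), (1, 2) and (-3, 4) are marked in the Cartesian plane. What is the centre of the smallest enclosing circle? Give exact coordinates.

Call the three points A, B, C in the order given.
Side lengths²: AB² = 8, AC² = 20, BC² = 20.
Since BC² = 20 < 20 + 8 = 28, the triangle is acute, so the smallest enclosing circle is the circumcircle.
Circumcentre = (-4/3, 7/3), r² = 50/9.
Centre = (-4/3, 7/3).

(-4/3, 7/3)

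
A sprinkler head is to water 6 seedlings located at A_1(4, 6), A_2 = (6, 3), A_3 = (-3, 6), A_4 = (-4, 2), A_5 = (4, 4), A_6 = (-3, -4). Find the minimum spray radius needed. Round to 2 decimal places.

6.10

A smallest enclosing disk is always determined by at most three of the input points on its boundary.
The farthest pair is A_1–A_6 with squared distance 149. The circle on this segment as diameter has centre (0.5, 1) and r² = 149/4 = 37.25.
Check A_2: distance² to centre = 34.25 ≤ 37.25, so it lies inside.
All remaining points lie in this disk, and no smaller disk contains both endpoints, so this is the minimum enclosing circle.
r = √(37.25) ≈ 6.10.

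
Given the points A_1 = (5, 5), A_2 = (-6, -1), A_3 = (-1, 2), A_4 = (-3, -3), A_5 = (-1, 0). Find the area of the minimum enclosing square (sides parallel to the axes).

121

The bounding box has width 11 and height 8.
An axis-aligned square enclosing the set must have side ≥ max(width, height).
So the minimum side is max(11, 8) = 11.
Area = 11² = 121.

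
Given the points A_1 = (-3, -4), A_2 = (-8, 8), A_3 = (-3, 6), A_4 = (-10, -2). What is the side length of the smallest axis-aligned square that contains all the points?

The bounding box has width 7 and height 12.
An axis-aligned square enclosing the set must have side ≥ max(width, height).
So the minimum side is max(7, 12) = 12.

12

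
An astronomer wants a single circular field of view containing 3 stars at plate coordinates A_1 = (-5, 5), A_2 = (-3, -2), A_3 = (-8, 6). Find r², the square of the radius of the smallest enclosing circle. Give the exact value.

Side lengths²: A_1A_2² = 53, A_1A_3² = 10, A_2A_3² = 89.
Since A_2A_3² = 89 ≥ 53 + 10 = 63, the angle opposite A_2A_3 is not acute, so the smallest enclosing circle has A_2A_3 as diameter.
Centre = midpoint of A_2A_3 = (-5.5, 2), r² = 89/4 = 22.25.

22.25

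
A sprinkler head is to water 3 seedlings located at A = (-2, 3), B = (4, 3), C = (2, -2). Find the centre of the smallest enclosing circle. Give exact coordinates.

Side lengths²: AB² = 36, AC² = 41, BC² = 29.
Since AC² = 41 < 36 + 29 = 65, the triangle is acute, so the smallest enclosing circle is the circumcircle.
Circumcentre = (1, 1.3), r² = 11.89.
Centre = (1, 1.3).

(1, 1.3)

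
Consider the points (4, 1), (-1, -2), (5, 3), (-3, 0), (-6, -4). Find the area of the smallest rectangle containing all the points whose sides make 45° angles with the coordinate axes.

In coordinates u = x + y, v = x − y the rectangle is axis-aligned; the map (x,y)→(u,v) scales areas by 2.
u-values: 5, -3, 8, -3, -10; range = 8 − (-10) = 18.
v-values: 3, 1, 2, -3, -2; range = 3 − (-3) = 6.
Area = (18 × 6) / 2 = 54.

54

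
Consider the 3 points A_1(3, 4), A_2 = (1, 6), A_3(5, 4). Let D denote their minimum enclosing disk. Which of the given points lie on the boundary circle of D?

A_2, A_3

Side lengths²: A_1A_2² = 8, A_1A_3² = 4, A_2A_3² = 20.
Since A_2A_3² = 20 ≥ 8 + 4 = 12, the angle opposite A_2A_3 is not acute, so the smallest enclosing circle has A_2A_3 as diameter.
Centre = midpoint of A_2A_3 = (3, 5), r² = 20/4 = 5.
The points at distance exactly r from the centre are A_2, A_3 — 2 points.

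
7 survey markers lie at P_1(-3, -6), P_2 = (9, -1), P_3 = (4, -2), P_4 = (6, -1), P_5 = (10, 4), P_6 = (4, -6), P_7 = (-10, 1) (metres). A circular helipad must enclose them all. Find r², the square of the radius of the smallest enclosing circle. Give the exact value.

A smallest enclosing disk is always determined by at most three of the input points on its boundary.
The farthest pair is P_5–P_7 with squared distance 409. The circle on this segment as diameter has centre (0, 2.5) and r² = 409/4 = 102.25.
Check P_1: distance² to centre = 81.25 ≤ 102.25, so it lies inside.
All remaining points lie in this disk, and no smaller disk contains both endpoints, so this is the minimum enclosing circle.

102.25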